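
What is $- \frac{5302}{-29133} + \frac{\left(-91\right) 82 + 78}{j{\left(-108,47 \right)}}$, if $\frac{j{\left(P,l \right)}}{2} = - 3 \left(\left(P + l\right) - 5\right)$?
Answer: $- \frac{5917180}{320463} \approx -18.464$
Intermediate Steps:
$j{\left(P,l \right)} = 30 - 6 P - 6 l$ ($j{\left(P,l \right)} = 2 \left(- 3 \left(\left(P + l\right) - 5\right)\right) = 2 \left(- 3 \left(-5 + P + l\right)\right) = 2 \left(15 - 3 P - 3 l\right) = 30 - 6 P - 6 l$)
$- \frac{5302}{-29133} + \frac{\left(-91\right) 82 + 78}{j{\left(-108,47 \right)}} = - \frac{5302}{-29133} + \frac{\left(-91\right) 82 + 78}{30 - -648 - 282} = \left(-5302\right) \left(- \frac{1}{29133}\right) + \frac{-7462 + 78}{30 + 648 - 282} = \frac{5302}{29133} - \frac{7384}{396} = \frac{5302}{29133} - \frac{1846}{99} = - \frac{5917180}{320463}$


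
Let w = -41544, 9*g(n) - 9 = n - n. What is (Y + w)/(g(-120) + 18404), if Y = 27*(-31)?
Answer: -4709/2045 ≈ -2.3027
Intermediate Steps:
g(n) = 1 (g(n) = 1 + (n - n)/9 = 1 + (⅑)*0 = 1 + 0 = 1)
Y = -837
(Y + w)/(g(-120) + 18404) = (-837 - 41544)/(1 + 18404) = -42381/18405 = -42381*1/18405 = -4709/2045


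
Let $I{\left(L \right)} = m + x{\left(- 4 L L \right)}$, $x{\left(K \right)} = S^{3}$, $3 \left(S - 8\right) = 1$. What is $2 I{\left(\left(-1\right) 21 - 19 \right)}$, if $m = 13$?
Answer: $\frac{31952}{27} \approx 1183.4$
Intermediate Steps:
$S = \frac{25}{3}$ ($S = 8 + \frac{1}{3} \cdot 1 = 8 + \frac{1}{3} = \frac{25}{3} \approx 8.3333$)
$x{\left(K \right)} = \frac{15625}{27}$ ($x{\left(K \right)} = \left(\frac{25}{3}\right)^{3} = \frac{15625}{27}$)
$I{\left(L \right)} = \frac{15976}{27}$ ($I{\left(L \right)} = 13 + \frac{15625}{27} = \frac{15976}{27}$)
$2 I{\left(\left(-1\right) 21 - 19 \right)} = 2 \cdot \frac{15976}{27} = \frac{31952}{27}$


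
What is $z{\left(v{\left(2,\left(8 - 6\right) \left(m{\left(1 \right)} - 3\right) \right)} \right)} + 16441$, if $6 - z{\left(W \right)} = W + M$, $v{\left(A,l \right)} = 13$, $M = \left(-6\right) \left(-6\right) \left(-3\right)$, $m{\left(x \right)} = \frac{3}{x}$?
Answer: $16542$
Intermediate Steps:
$M = -108$ ($M = 36 \left(-3\right) = -108$)
$z{\left(W \right)} = 114 - W$ ($z{\left(W \right)} = 6 - \left(W - 108\right) = 6 - \left(-108 + W\right) = 114 - W$)
$z{\left(v{\left(2,\left(8 - 6\right) \left(m{\left(1 \right)} - 3\right) \right)} \right)} + 16441 = \left(114 - 13\right) + 16441 = 101 + 16441 = 16542$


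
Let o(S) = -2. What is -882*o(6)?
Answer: 1764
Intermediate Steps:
-882*o(6) = -882*(-2) = 1764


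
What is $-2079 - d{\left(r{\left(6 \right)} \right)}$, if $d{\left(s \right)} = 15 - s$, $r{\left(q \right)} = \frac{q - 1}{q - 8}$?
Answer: $- \frac{4193}{2} \approx -2096.5$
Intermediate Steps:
$r{\left(q \right)} = \frac{-1 + q}{-8 + q}$
$-2079 - d{\left(r{\left(6 \right)} \right)} = -2079 - \left(15 - \frac{-1 + 6}{-8 + 6}\right) = -2079 - \left(15 - \frac{1}{-2} \cdot 5\right) = -2079 - \left(15 - \left(- \frac{1}{2}\right) 5\right) = -2079 - \left(15 - - \frac{5}{2}\right) = -2079 - \left(15 + \frac{5}{2}\right) = -2079 - \frac{35}{2} = - \frac{4193}{2}$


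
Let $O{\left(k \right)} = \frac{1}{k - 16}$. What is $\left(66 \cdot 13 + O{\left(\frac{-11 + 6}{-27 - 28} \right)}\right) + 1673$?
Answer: $\frac{442914}{175} \approx 2530.9$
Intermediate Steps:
$O{\left(k \right)} = \frac{1}{-16 + k}$
$\left(66 \cdot 13 + O{\left(\frac{-11 + 6}{-27 - 28} \right)}\right) + 1673 = \left(66 \cdot 13 + \frac{1}{-16 + \frac{-11 + 6}{-27 - 28}}\right) + 1673 = \left(858 + \frac{1}{-16 - \frac{5}{-55}}\right) + 1673 = \left(858 + \frac{1}{-16 - - \frac{1}{11}}\right) + 1673 = \left(858 + \frac{1}{-16 + \frac{1}{11}}\right) + 1673 = \left(858 + \frac{1}{- \frac{175}{11}}\right) + 1673 = \left(858 - \frac{11}{175}\right) + 1673 = \frac{150139}{175} + 1673 = \frac{442914}{175}$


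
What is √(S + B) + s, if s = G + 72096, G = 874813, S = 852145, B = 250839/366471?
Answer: 946909 + 149*√1298791506/5817 ≈ 9.4783e+5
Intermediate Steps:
B = 27871/40719 (B = 250839*(1/366471) = 27871/40719 ≈ 0.68447)
s = 946909 (s = 874813 + 72096 = 946909)
√(S + B) + s = √(852145 + 27871/40719) + 946909 = √(34698520126/40719) + 946909 = 149*√1298791506/5817 + 946909 = 946909 + 149*√1298791506/5817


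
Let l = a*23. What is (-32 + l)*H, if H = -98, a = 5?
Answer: -8134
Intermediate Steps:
l = 115 (l = 5*23 = 115)
(-32 + l)*H = (-32 + 115)*(-98) = 83*(-98) = -8134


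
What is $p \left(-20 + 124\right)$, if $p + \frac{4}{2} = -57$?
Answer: $-6136$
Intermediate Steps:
$p = -59$ ($p = -2 - 57 = -59$)
$p \left(-20 + 124\right) = - 59 \left(-20 + 124\right) = \left(-59\right) 104 = -6136$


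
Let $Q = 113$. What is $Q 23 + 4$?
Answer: $2603$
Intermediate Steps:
$Q 23 + 4 = 113 \cdot 23 + 4 = 2599 + 4 = 2603$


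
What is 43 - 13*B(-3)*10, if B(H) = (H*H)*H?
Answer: 3553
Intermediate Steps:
B(H) = H³ (B(H) = H²*H = H³)
43 - 13*B(-3)*10 = 43 - 13*(-3)³*10 = 43 - (-351)*10 = 43 - 13*(-270) = 43 + 3510 = 3553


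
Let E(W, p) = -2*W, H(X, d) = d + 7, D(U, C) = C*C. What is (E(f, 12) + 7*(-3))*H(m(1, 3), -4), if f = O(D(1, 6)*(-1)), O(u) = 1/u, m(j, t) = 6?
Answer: -377/6 ≈ -62.833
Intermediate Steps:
D(U, C) = C²
H(X, d) = 7 + d
O(u) = 1/u
f = -1/36 (f = 1/(6²*(-1)) = 1/(36*(-1)) = 1/(-36) = -1/36 ≈ -0.027778)
(E(f, 12) + 7*(-3))*H(m(1, 3), -4) = (-2*(-1/36) + 7*(-3))*(7 - 4) = (1/18 - 21)*3 = -377/18*3 = -377/6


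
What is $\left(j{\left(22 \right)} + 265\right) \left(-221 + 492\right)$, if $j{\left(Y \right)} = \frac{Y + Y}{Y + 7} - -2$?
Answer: $\frac{2110277}{29} \approx 72768.0$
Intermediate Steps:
$j{\left(Y \right)} = 2 + \frac{2 Y}{7 + Y}$ ($j{\left(Y \right)} = \frac{2 Y}{7 + Y} + 2 = 2 + \frac{2 Y}{7 + Y}$)
$\left(j{\left(22 \right)} + 265\right) \left(-221 + 492\right) = \left(\frac{2 \left(7 + 2 \cdot 22\right)}{7 + 22} + 265\right) \left(-221 + 492\right) = \left(\frac{2 \left(7 + 44\right)}{29} + 265\right) 271 = \left(2 \cdot \frac{1}{29} \cdot 51 + 265\right) 271 = \left(\frac{102}{29} + 265\right) 271 = \frac{7787}{29} \cdot 271 = \frac{2110277}{29}$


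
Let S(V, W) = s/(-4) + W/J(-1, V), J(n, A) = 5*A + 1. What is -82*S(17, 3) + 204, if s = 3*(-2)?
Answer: 3360/43 ≈ 78.140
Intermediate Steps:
J(n, A) = 1 + 5*A
s = -6
S(V, W) = 3/2 + W/(1 + 5*V) (S(V, W) = -6/(-4) + W/(1 + 5*V) = -6*(-1/4) + W/(1 + 5*V) = 3/2 + W/(1 + 5*V))
-82*S(17, 3) + 204 = -41*(3 + 2*3 + 15*17)/(1 + 5*17) + 204 = -41*(3 + 6 + 255)/(1 + 85) + 204 = -41*264/86 + 204 = -82*66/43 + 204 = -5412/43 + 204 = 3360/43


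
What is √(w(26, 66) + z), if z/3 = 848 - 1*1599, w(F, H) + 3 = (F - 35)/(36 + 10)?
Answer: I*√4774110/46 ≈ 47.499*I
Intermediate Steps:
w(F, H) = -173/46 + F/46 (w(F, H) = -3 + (F - 35)/(36 + 10) = -3 + (-35 + F)/46 = -3 + (-35 + F)*(1/46) = -3 + (-35/46 + F/46) = -173/46 + F/46)
z = -2253 (z = 3*(848 - 1*1599) = 3*(848 - 1599) = 3*(-751) = -2253)
√(w(26, 66) + z) = √((-173/46 + (1/46)*26) - 2253) = √((-173/46 + 13/23) - 2253) = √(-147/46 - 2253) = √(-103785/46) = I*√4774110/46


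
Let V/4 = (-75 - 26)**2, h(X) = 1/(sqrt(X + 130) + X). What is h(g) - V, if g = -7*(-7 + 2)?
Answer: -8650441/212 - sqrt(165)/1060 ≈ -40804.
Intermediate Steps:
g = 35 (g = -7*(-5) = 35)
h(X) = 1/(X + sqrt(130 + X)) (h(X) = 1/(sqrt(130 + X) + X) = 1/(X + sqrt(130 + X)))
V = 40804 (V = 4*(-75 - 26)**2 = 4*(-101)**2 = 4*10201 = 40804)
h(g) - V = 1/(35 + sqrt(130 + 35)) - 1*40804 = 1/(35 + sqrt(165)) - 40804 = -40804 + 1/(35 + sqrt(165))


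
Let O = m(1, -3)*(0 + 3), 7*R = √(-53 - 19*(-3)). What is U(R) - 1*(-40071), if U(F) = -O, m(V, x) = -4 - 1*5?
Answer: 40098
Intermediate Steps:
m(V, x) = -9 (m(V, x) = -4 - 5 = -9)
R = 2/7 (R = √(-53 - 19*(-3))/7 = √(-53 + 57)/7 = √4/7 = (⅐)*2 = 2/7 ≈ 0.28571)
O = -27 (O = -9*(0 + 3) = -9*3 = -27)
U(F) = 27 (U(F) = -1*(-27) = 27)
U(R) - 1*(-40071) = 27 - 1*(-40071) = 27 + 40071 = 40098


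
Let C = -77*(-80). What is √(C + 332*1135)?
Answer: 2*√95745 ≈ 618.85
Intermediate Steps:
C = 6160
√(C + 332*1135) = √(6160 + 332*1135) = √(6160 + 376820) = √382980 = 2*√95745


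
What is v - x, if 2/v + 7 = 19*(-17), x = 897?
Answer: -148006/165 ≈ -897.01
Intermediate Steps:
v = -1/165 (v = 2/(-7 + 19*(-17)) = 2/(-7 - 323) = 2/(-330) = 2*(-1/330) = -1/165 ≈ -0.0060606)
v - x = -1/165 - 1*897 = -1/165 - 897 = -148006/165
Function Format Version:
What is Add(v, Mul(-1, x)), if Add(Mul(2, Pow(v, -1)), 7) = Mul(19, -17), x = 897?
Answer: Rational(-148006, 165) ≈ -897.01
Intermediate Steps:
v = Rational(-1, 165) (v = Mul(2, Pow(Add(-7, Mul(19, -17)), -1)) = Mul(2, Pow(Add(-7, -323), -1)) = Mul(2, Pow(-330, -1)) = Mul(2, Rational(-1, 330)) = Rational(-1, 165) ≈ -0.0060606)
Add(v, Mul(-1, x)) = Add(Rational(-1, 165), Mul(-1, 897)) = Add(Rational(-1, 165), -897) = Rational(-148006, 165)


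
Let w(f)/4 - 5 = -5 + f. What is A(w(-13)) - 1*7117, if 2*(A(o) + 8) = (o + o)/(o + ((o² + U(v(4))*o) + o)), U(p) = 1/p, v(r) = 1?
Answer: -349126/49 ≈ -7125.0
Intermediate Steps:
w(f) = 4*f (w(f) = 20 + 4*(-5 + f) = 20 + (-20 + 4*f) = 4*f)
A(o) = -8 + o/(o² + 3*o) (A(o) = -8 + ((o + o)/(o + ((o² + o/1) + o)))/2 = -8 + ((2*o)/(o + ((o² + 1*o) + o)))/2 = -8 + ((2*o)/(o + ((o² + o) + o)))/2 = -8 + ((2*o)/(o + ((o + o²) + o)))/2 = -8 + ((2*o)/(o + (o² + 2*o)))/2 = -8 + ((2*o)/(o² + 3*o))/2 = -8 + (2*o/(o² + 3*o))/2 = -8 + o/(o² + 3*o))
A(w(-13)) - 1*7117 = (-23 - 32*(-13))/(3 + 4*(-13)) - 1*7117 = (-23 - 8*(-52))/(3 - 52) - 7117 = (-23 + 416)/(-49) - 7117 = -1/49*393 - 7117 = -393/49 - 7117 = -349126/49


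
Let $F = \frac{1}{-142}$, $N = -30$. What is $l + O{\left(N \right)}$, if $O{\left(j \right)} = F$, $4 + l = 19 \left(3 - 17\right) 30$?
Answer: $- \frac{1133729}{142} \approx -7984.0$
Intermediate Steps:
$l = -7984$ ($l = -4 + 19 \left(3 - 17\right) 30 = -4 + 19 \left(-14\right) 30 = -4 - 7980 = -7984$)
$F = - \frac{1}{142} \approx -0.0070423$
$O{\left(j \right)} = - \frac{1}{142}$
$l + O{\left(N \right)} = -7984 - \frac{1}{142} = - \frac{1133729}{142}$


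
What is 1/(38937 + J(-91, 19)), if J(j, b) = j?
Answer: 1/38846 ≈ 2.5743e-5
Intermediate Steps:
1/(38937 + J(-91, 19)) = 1/(38937 - 91) = 1/38846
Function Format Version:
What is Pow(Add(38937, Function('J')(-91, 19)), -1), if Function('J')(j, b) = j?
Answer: Rational(1, 38846) ≈ 2.5743e-5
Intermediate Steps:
Pow(Add(38937, Function('J')(-91, 19)), -1) = Pow(Add(38937, -91), -1) = Pow(38846, -1) = Rational(1, 38846)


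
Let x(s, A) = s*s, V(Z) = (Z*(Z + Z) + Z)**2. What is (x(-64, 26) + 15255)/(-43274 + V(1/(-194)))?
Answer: -1713130116631/3831016103690 ≈ -0.44717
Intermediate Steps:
V(Z) = (Z + 2*Z**2)**2 (V(Z) = (Z*(2*Z) + Z)**2 = (2*Z**2 + Z)**2 = (Z + 2*Z**2)**2)
x(s, A) = s**2
(x(-64, 26) + 15255)/(-43274 + V(1/(-194))) = ((-64)**2 + 15255)/(-43274 + (1/(-194))**2*(1 + 2/(-194))**2) = (4096 + 15255)/(-43274 + (-1/194)**2*(1 + 2*(-1/194))**2) = 19351/(-43274 + (1 - 1/97)**2/37636) = 19351/(-43274 + (96/97)**2/37636) = 19351/(-43274 + (1/37636)*(9216/9409)) = 19351/(-43274 + 2304/88529281) = 19351/(-3831016103690/88529281) = 19351*(-88529281/3831016103690) = -1713130116631/3831016103690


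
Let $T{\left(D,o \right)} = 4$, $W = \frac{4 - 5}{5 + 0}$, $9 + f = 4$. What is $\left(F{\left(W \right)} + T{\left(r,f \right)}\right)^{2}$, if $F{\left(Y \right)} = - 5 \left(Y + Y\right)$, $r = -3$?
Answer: $36$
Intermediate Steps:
$f = -5$ ($f = -9 + 4 = -5$)
$W = - \frac{1}{5} \approx -0.2$
$F{\left(Y \right)} = - 10 Y$ ($F{\left(Y \right)} = - 5 \cdot 2 Y = - 10 Y$)
$\left(F{\left(W \right)} + T{\left(r,f \right)}\right)^{2} = \left(\left(-10\right) \left(- \frac{1}{5}\right) + 4\right)^{2} = \left(2 + 4\right)^{2} = 6^{2} = 36$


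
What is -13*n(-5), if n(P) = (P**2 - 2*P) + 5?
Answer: -520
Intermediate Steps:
n(P) = 5 + P**2 - 2*P
-13*n(-5) = -13*(5 + (-5)**2 - 2*(-5)) = -13*(5 + 25 + 10) = -13*40 = -520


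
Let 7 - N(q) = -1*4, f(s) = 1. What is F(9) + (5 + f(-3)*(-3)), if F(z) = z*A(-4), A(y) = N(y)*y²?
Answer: 1586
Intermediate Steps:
N(q) = 11 (N(q) = 7 - (-1)*4 = 7 - 1*(-4) = 7 + 4 = 11)
A(y) = 11*y²
F(z) = 176*z (F(z) = z*(11*(-4)²) = z*(11*16) = z*176 = 176*z)
F(9) + (5 + f(-3)*(-3)) = 176*9 + (5 + 1*(-3)) = 1584 + (5 - 3) = 1584 + 2 = 1586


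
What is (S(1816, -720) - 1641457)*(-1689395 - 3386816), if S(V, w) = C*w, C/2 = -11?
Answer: 8251974897187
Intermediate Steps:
C = -22 (C = 2*(-11) = -22)
S(V, w) = -22*w
(S(1816, -720) - 1641457)*(-1689395 - 3386816) = (-22*(-720) - 1641457)*(-1689395 - 3386816) = (15840 - 1641457)*(-5076211) = -1625617*(-5076211) = 8251974897187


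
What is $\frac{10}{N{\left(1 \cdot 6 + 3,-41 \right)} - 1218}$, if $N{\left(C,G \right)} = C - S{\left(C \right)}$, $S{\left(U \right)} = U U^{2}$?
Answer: $- \frac{5}{969} \approx -0.00516$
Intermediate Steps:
$S{\left(U \right)} = U^{3}$
$N{\left(C,G \right)} = C - C^{3}$
$\frac{10}{N{\left(1 \cdot 6 + 3,-41 \right)} - 1218} = \frac{10}{\left(\left(1 \cdot 6 + 3\right) - \left(1 \cdot 6 + 3\right)^{3}\right) - 1218} = \frac{10}{\left(\left(6 + 3\right) - \left(6 + 3\right)^{3}\right) - 1218} = \frac{10}{\left(9 - 9^{3}\right) - 1218} = \frac{10}{\left(9 - 729\right) - 1218} = \frac{10}{-720 - 1218} = \frac{10}{-1938} = 10 \left(- \frac{1}{1938}\right) = - \frac{5}{969}$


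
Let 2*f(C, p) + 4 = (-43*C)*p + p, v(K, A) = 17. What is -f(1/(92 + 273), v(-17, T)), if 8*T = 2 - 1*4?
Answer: -2007/365 ≈ -5.4986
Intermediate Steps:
T = -¼ (T = (2 - 1*4)/8 = (2 - 4)/8 = (⅛)*(-2) = -¼ ≈ -0.25000)
f(C, p) = -2 + p/2 - 43*C*p/2 (f(C, p) = -2 + ((-43*C)*p + p)/2 = -2 + (-43*C*p + p)/2 = -2 + (p - 43*C*p)/2 = -2 + (p/2 - 43*C*p/2) = -2 + p/2 - 43*C*p/2)
-f(1/(92 + 273), v(-17, T)) = -(-2 + (½)*17 - 43/2*17/(92 + 273)) = -(-2 + 17/2 - 43/2*17/365) = -(-2 + 17/2 - 43/2*1/365*17) = -(-2 + 17/2 - 731/730) = -1*2007/365 = -2007/365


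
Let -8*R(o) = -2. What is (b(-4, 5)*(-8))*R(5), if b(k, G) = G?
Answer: -10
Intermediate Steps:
R(o) = ¼ (R(o) = -⅛*(-2) = ¼)
(b(-4, 5)*(-8))*R(5) = (5*(-8))*(¼) = -40*¼ = -10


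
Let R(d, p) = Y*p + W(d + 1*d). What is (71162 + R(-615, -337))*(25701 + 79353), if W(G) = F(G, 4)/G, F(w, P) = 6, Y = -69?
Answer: 2033327943996/205 ≈ 9.9187e+9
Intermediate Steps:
W(G) = 6/G
R(d, p) = -69*p + 3/d (R(d, p) = -69*p + 6/(d + 1*d) = -69*p + 6/(d + d) = -69*p + 6/((2*d)) = -69*p + 6*(1/(2*d)) = -69*p + 3/d)
(71162 + R(-615, -337))*(25701 + 79353) = (71162 + (-69*(-337) + 3/(-615)))*(25701 + 79353) = (71162 + (23253 + 3*(-1/615)))*105054 = (71162 + (23253 - 1/205))*105054 = (71162 + 4766864/205)*105054 = (19355074/205)*105054 = 2033327943996/205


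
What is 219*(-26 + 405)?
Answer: 83001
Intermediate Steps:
219*(-26 + 405) = 219*379 = 83001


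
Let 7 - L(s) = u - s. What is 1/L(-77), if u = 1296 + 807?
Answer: -1/2173 ≈ -0.00046019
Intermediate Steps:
u = 2103
L(s) = -2096 + s (L(s) = 7 - (2103 - s) = 7 + (-2103 + s) = -2096 + s)
1/L(-77) = 1/(-2096 - 77) = 1/(-2173) = -1/2173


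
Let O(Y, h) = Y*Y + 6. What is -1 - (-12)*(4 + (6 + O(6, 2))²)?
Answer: 27695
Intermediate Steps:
O(Y, h) = 6 + Y² (O(Y, h) = Y² + 6 = 6 + Y²)
-1 - (-12)*(4 + (6 + O(6, 2))²) = -1 - (-12)*(4 + (6 + (6 + 6²))²) = -1 - (-12)*(4 + (6 + (6 + 36))²) = -1 - (-12)*(4 + (6 + 42)²) = -1 - (-12)*(4 + 48²) = -1 - (-12)*(4 + 2304) = -1 - (-12)*2308 = -1 - 12*(-2308) = -1 + 27696 = 27695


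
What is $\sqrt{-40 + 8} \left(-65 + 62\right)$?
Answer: $- 12 i \sqrt{2} \approx - 16.971 i$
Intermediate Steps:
$\sqrt{-40 + 8} \left(-65 + 62\right) = \sqrt{-32} \left(-3\right) = 4 i \sqrt{2} \left(-3\right) = - 12 i \sqrt{2}$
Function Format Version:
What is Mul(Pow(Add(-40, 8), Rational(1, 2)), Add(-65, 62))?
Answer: Mul(-12, I, Pow(2, Rational(1, 2))) ≈ Mul(-16.971, I)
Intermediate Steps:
Mul(Pow(Add(-40, 8), Rational(1, 2)), Add(-65, 62)) = Mul(Pow(-32, Rational(1, 2)), -3) = Mul(Mul(4, I, Pow(2, Rational(1, 2))), -3) = Mul(-12, I, Pow(2, Rational(1, 2)))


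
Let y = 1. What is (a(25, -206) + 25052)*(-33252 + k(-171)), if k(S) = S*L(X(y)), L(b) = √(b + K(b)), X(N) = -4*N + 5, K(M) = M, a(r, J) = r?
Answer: -833860404 - 4288167*√2 ≈ -8.3992e+8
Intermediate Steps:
X(N) = 5 - 4*N
L(b) = √2*√b (L(b) = √(b + b) = √(2*b) = √2*√b)
k(S) = S*√2 (k(S) = S*(√2*√(5 - 4*1)) = S*(√2*√(5 - 4)) = S*(√2*√1) = S*(√2*1) = S*√2)
(a(25, -206) + 25052)*(-33252 + k(-171)) = (25 + 25052)*(-33252 - 171*√2) = 25077*(-33252 - 171*√2) = -833860404 - 4288167*√2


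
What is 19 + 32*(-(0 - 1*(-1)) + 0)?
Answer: -13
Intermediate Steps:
19 + 32*(-(0 - 1*(-1)) + 0) = 19 + 32*(-(0 + 1) + 0) = 19 + 32*(-1*1 + 0) = 19 + 32*(-1 + 0) = 19 + 32*(-1) = 19 - 32 = -13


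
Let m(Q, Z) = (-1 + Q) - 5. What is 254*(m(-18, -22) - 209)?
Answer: -59182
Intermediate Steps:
m(Q, Z) = -6 + Q
254*(m(-18, -22) - 209) = 254*((-6 - 18) - 209) = 254*(-24 - 209) = 254*(-233) = -59182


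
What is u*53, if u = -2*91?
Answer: -9646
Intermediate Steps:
u = -182
u*53 = -182*53 = -9646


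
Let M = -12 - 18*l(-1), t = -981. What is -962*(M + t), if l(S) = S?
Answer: 937950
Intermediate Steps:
M = 6 (M = -12 - 18*(-1) = -12 + 18 = 6)
-962*(M + t) = -962*(6 - 981) = -962*(-975) = 937950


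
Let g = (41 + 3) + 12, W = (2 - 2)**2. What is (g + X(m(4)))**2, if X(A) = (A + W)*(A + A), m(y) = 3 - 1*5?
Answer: 4096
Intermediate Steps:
m(y) = -2 (m(y) = 3 - 5 = -2)
W = 0 (W = 0**2 = 0)
X(A) = 2*A**2 (X(A) = (A + 0)*(A + A) = A*(2*A) = 2*A**2)
g = 56 (g = 44 + 12 = 56)
(g + X(m(4)))**2 = (56 + 2*(-2)**2)**2 = (56 + 2*4)**2 = (56 + 8)**2 = 64**2 = 4096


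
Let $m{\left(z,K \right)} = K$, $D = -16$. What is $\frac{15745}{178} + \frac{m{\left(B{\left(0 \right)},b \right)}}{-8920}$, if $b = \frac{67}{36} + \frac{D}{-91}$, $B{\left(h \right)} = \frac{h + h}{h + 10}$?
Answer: $\frac{230048971303}{2600750880} \approx 88.455$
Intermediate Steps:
$B{\left(h \right)} = \frac{2 h}{10 + h}$
$b = \frac{6673}{3276}$ ($b = \frac{67}{36} - \frac{16}{-91} = 67 \cdot \frac{1}{36} - - \frac{16}{91} = \frac{67}{36} + \frac{16}{91} = \frac{6673}{3276} \approx 2.0369$)
$\frac{15745}{178} + \frac{m{\left(B{\left(0 \right)},b \right)}}{-8920} = \frac{15745}{178} + \frac{6673}{3276 \left(-8920\right)} = 15745 \cdot \frac{1}{178} + \frac{6673}{3276} \left(- \frac{1}{8920}\right) = \frac{15745}{178} - \frac{6673}{29221920} = \frac{230048971303}{2600750880}$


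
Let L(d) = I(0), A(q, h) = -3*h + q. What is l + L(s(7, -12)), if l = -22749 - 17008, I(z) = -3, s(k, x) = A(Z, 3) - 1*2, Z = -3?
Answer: -39760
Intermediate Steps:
A(q, h) = q - 3*h
s(k, x) = -14 (s(k, x) = (-3 - 3*3) - 1*2 = (-3 - 9) - 2 = -12 - 2 = -14)
l = -39757
L(d) = -3
l + L(s(7, -12)) = -39757 - 3 = -39760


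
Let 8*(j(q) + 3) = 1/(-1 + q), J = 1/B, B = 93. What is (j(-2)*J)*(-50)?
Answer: 1825/1116 ≈ 1.6353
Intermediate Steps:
J = 1/93 ≈ 0.010753
j(q) = -3 + 1/(8*(-1 + q))
(j(-2)*J)*(-50) = (((25 - 24*(-2))/(8*(-1 - 2)))*(1/93))*(-50) = (((⅛)*(25 + 48)/(-3))*(1/93))*(-50) = (((⅛)*(-⅓)*73)*(1/93))*(-50) = -73/24*1/93*(-50) = -73/2232*(-50) = 1825/1116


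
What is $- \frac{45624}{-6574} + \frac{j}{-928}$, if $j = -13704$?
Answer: $\frac{8276823}{381292} \approx 21.707$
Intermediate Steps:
$- \frac{45624}{-6574} + \frac{j}{-928} = - \frac{45624}{-6574} - \frac{13704}{-928} = \left(-45624\right) \left(- \frac{1}{6574}\right) - - \frac{1713}{116} = \frac{22812}{3287} + \frac{1713}{116} = \frac{8276823}{381292}$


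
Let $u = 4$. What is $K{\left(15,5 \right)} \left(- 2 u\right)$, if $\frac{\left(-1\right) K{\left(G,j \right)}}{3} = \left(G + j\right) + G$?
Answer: $840$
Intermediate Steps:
$K{\left(G,j \right)} = - 6 G - 3 j$ ($K{\left(G,j \right)} = - 3 \left(\left(G + j\right) + G\right) = - 3 \left(j + 2 G\right) = - 6 G - 3 j$)
$K{\left(15,5 \right)} \left(- 2 u\right) = \left(\left(-6\right) 15 - 15\right) \left(\left(-2\right) 4\right) = \left(-90 - 15\right) \left(-8\right) = \left(-105\right) \left(-8\right) = 840$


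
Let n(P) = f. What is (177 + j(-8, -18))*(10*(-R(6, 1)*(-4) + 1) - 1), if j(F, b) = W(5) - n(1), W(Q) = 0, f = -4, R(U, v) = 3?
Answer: 23349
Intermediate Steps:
n(P) = -4
j(F, b) = 4 (j(F, b) = 0 - 1*(-4) = 0 + 4 = 4)
(177 + j(-8, -18))*(10*(-R(6, 1)*(-4) + 1) - 1) = (177 + 4)*(10*(-1*3*(-4) + 1) - 1) = 181*(10*(-3*(-4) + 1) - 1) = 181*(10*(12 + 1) - 1) = 181*(10*13 - 1) = 181*(130 - 1) = 181*129 = 23349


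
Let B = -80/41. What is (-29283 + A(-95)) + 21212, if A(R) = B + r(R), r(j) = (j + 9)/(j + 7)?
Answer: -14561841/1804 ≈ -8072.0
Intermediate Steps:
r(j) = (9 + j)/(7 + j)
B = -80/41 (B = -80*1/41 = -80/41 ≈ -1.9512)
A(R) = -80/41 + (9 + R)/(7 + R)
(-29283 + A(-95)) + 21212 = (-29283 + (-191 - 39*(-95))/(41*(7 - 95))) + 21212 = (-29283 + (1/41)*(-191 + 3705)/(-88)) + 21212 = (-29283 + (1/41)*(-1/88)*3514) + 21212 = (-29283 - 1757/1804) + 21212 = -52828289/1804 + 21212 = -14561841/1804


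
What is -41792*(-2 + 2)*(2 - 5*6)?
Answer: 0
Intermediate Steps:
-41792*(-2 + 2)*(2 - 5*6) = -0*(2 - 30) = -0*(-28) = -41792*0 = 0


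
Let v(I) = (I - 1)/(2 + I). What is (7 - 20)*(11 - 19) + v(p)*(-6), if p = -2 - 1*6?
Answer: 95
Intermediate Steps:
p = -8 (p = -2 - 6 = -8)
v(I) = (-1 + I)/(2 + I)
(7 - 20)*(11 - 19) + v(p)*(-6) = (7 - 20)*(11 - 19) + ((-1 - 8)/(2 - 8))*(-6) = -13*(-8) + (-9/(-6))*(-6) = 104 - ⅙*(-9)*(-6) = 104 + (3/2)*(-6) = 104 - 9 = 95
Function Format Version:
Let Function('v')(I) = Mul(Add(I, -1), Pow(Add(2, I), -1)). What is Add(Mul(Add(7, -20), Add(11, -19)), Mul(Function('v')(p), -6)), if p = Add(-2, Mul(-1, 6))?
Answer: 95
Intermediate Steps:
p = -8 (p = Add(-2, -6) = -8)
Function('v')(I) = Mul(Pow(Add(2, I), -1), Add(-1, I)) (Function('v')(I) = Mul(Add(-1, I), Pow(Add(2, I), -1)) = Mul(Pow(Add(2, I), -1), Add(-1, I)))
Add(Mul(Add(7, -20), Add(11, -19)), Mul(Function('v')(p), -6)) = Add(Mul(Add(7, -20), Add(11, -19)), Mul(Mul(Pow(Add(2, -8), -1), Add(-1, -8)), -6)) = Add(Mul(-13, -8), Mul(Mul(Pow(-6, -1), -9), -6)) = Add(104, Mul(Mul(Rational(-1, 6), -9), -6)) = Add(104, Mul(Rational(3, 2), -6)) = Add(104, -9) = 95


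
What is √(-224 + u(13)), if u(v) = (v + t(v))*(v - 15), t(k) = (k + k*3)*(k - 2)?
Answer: I*√1394 ≈ 37.336*I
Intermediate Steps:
t(k) = 4*k*(-2 + k) (t(k) = (k + 3*k)*(-2 + k) = (4*k)*(-2 + k) = 4*k*(-2 + k))
u(v) = (-15 + v)*(v + 4*v*(-2 + v)) (u(v) = (v + 4*v*(-2 + v))*(v - 15) = (v + 4*v*(-2 + v))*(-15 + v) = (-15 + v)*(v + 4*v*(-2 + v)))
√(-224 + u(13)) = √(-224 + 13*(105 - 67*13 + 4*13²)) = √(-224 + 13*(105 - 871 + 4*169)) = √(-224 + 13*(105 - 871 + 676)) = √(-224 + 13*(-90)) = √(-224 - 1170) = √(-1394) = I*√1394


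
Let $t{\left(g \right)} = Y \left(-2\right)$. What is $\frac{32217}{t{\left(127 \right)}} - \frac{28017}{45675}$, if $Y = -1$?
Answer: $\frac{163495049}{10150} \approx 16108.0$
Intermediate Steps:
$t{\left(g \right)} = 2$ ($t{\left(g \right)} = \left(-1\right) \left(-2\right) = 2$)
$\frac{32217}{t{\left(127 \right)}} - \frac{28017}{45675} = \frac{32217}{2} - \frac{28017}{45675} = 32217 \cdot \frac{1}{2} - \frac{3113}{5075} = \frac{32217}{2} - \frac{3113}{5075} = \frac{163495049}{10150}$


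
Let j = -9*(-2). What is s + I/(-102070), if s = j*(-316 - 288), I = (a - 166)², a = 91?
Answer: -221942133/20414 ≈ -10872.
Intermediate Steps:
I = 5625 (I = (91 - 166)² = (-75)² = 5625)
j = 18
s = -10872 (s = 18*(-316 - 288) = 18*(-604) = -10872)
s + I/(-102070) = -10872 + 5625/(-102070) = -10872 + 5625*(-1/102070) = -10872 - 1125/20414 = -221942133/20414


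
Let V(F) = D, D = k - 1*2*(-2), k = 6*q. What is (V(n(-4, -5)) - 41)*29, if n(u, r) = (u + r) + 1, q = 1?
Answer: -899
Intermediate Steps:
k = 6 (k = 6*1 = 6)
n(u, r) = 1 + r + u (n(u, r) = (r + u) + 1 = 1 + r + u)
D = 10 (D = 6 - 1*2*(-2) = 6 - 2*(-2) = 6 + 4 = 10)
V(F) = 10
(V(n(-4, -5)) - 41)*29 = (10 - 41)*29 = -31*29 = -899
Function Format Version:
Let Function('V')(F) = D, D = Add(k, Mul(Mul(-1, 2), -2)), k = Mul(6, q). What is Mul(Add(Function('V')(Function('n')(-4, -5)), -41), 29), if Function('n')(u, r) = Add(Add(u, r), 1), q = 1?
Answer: -899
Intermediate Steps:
k = 6 (k = Mul(6, 1) = 6)
Function('n')(u, r) = Add(1, r, u) (Function('n')(u, r) = Add(Add(r, u), 1) = Add(1, r, u))
D = 10 (D = Add(6, Mul(Mul(-1, 2), -2)) = Add(6, Mul(-2, -2)) = Add(6, 4) = 10)
Function('V')(F) = 10
Mul(Add(Function('V')(Function('n')(-4, -5)), -41), 29) = Mul(Add(10, -41), 29) = Mul(-31, 29) = -899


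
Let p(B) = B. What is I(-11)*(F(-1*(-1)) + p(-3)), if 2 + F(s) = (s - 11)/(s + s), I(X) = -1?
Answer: 10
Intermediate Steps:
F(s) = -2 + (-11 + s)/(2*s) (F(s) = -2 + (s - 11)/(s + s) = -2 + (-11 + s)/((2*s)) = -2 + (-11 + s)*(1/(2*s)) = -2 + (-11 + s)/(2*s))
I(-11)*(F(-1*(-1)) + p(-3)) = -((-11 - (-3)*(-1))/(2*((-1*(-1)))) - 3) = -((1/2)*(-11 - 3*1)/1 - 3) = -((1/2)*1*(-11 - 3) - 3) = -((1/2)*1*(-14) - 3) = -(-7 - 3) = -1*(-10) = 10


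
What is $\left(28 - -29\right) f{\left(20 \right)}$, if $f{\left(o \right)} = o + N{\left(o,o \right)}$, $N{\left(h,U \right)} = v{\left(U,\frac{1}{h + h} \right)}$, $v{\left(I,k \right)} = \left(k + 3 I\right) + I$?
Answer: $\frac{228057}{40} \approx 5701.4$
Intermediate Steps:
$v{\left(I,k \right)} = k + 4 I$
$N{\left(h,U \right)} = \frac{1}{2 h} + 4 U$ ($N{\left(h,U \right)} = \frac{1}{h + h} + 4 U = \frac{1}{2 h} + 4 U$)
$f{\left(o \right)} = \frac{1}{2 o} + 5 o$ ($f{\left(o \right)} = o + \left(\frac{1}{2 o} + 4 o\right) = \frac{1}{2 o} + 5 o$)
$\left(28 - -29\right) f{\left(20 \right)} = \left(28 - -29\right) \left(\frac{1}{2 \cdot 20} + 5 \cdot 20\right) = \left(28 + 29\right) \left(\frac{1}{2} \cdot \frac{1}{20} + 100\right) = 57 \left(\frac{1}{40} + 100\right) = 57 \cdot \frac{4001}{40} = \frac{228057}{40}$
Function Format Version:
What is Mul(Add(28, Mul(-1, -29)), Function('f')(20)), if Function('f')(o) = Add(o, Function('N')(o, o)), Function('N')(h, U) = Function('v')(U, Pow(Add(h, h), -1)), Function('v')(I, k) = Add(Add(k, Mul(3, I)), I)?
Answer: Rational(228057, 40) ≈ 5701.4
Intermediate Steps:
Function('v')(I, k) = Add(k, Mul(4, I))
Function('N')(h, U) = Add(Mul(Rational(1, 2), Pow(h, -1)), Mul(4, U)) (Function('N')(h, U) = Add(Pow(Add(h, h), -1), Mul(4, U)) = Add(Pow(Mul(2, h), -1), Mul(4, U)) = Add(Mul(Rational(1, 2), Pow(h, -1)), Mul(4, U)))
Function('f')(o) = Add(Mul(Rational(1, 2), Pow(o, -1)), Mul(5, o)) (Function('f')(o) = Add(o, Add(Mul(Rational(1, 2), Pow(o, -1)), Mul(4, o))) = Add(Mul(Rational(1, 2), Pow(o, -1)), Mul(5, o)))
Mul(Add(28, Mul(-1, -29)), Function('f')(20)) = Mul(Add(28, Mul(-1, -29)), Add(Mul(Rational(1, 2), Pow(20, -1)), Mul(5, 20))) = Mul(Add(28, 29), Add(Mul(Rational(1, 2), Rational(1, 20)), 100)) = Mul(57, Add(Rational(1, 40), 100)) = Mul(57, Rational(4001, 40)) = Rational(228057, 40)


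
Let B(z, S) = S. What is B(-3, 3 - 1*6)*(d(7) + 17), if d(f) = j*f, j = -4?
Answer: 33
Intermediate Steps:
d(f) = -4*f
B(-3, 3 - 1*6)*(d(7) + 17) = (3 - 1*6)*(-4*7 + 17) = (3 - 6)*(-28 + 17) = -3*(-11) = 33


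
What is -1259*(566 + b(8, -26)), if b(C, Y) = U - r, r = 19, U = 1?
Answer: -689932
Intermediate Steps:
b(C, Y) = -18 (b(C, Y) = 1 - 1*19 = 1 - 19 = -18)
-1259*(566 + b(8, -26)) = -1259*(566 - 18) = -1259*548 = -689932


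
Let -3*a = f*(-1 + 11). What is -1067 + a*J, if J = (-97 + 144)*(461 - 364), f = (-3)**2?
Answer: -137837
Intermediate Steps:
f = 9
J = 4559 (J = 47*97 = 4559)
a = -30 (a = -3*(-1 + 11) = -3*10 = -1/3*90 = -30)
-1067 + a*J = -1067 - 30*4559 = -1067 - 136770 = -137837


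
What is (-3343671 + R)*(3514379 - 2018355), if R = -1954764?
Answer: -7926585922440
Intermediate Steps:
(-3343671 + R)*(3514379 - 2018355) = (-3343671 - 1954764)*(3514379 - 2018355) = -5298435*1496024 = -7926585922440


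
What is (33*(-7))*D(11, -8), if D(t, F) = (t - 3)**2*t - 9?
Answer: -160545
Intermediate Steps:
D(t, F) = -9 + t*(-3 + t)**2 (D(t, F) = (-3 + t)**2*t - 9 = t*(-3 + t)**2 - 9 = -9 + t*(-3 + t)**2)
(33*(-7))*D(11, -8) = (33*(-7))*(-9 + 11*(-3 + 11)**2) = -231*(-9 + 11*8**2) = -231*(-9 + 11*64) = -231*(-9 + 704) = -231*695 = -160545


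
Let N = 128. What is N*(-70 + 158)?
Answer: 11264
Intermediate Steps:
N*(-70 + 158) = 128*(-70 + 158) = 128*88 = 11264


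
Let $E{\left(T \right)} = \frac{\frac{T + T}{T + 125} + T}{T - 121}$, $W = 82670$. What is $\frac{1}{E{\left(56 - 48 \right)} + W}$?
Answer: $\frac{15029}{1242446350} \approx 1.2096 \cdot 10^{-5}$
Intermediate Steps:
$E{\left(T \right)} = \frac{T + \frac{2 T}{125 + T}}{-121 + T}$ ($E{\left(T \right)} = \frac{\frac{2 T}{125 + T} + T}{-121 + T} = \frac{T + \frac{2 T}{125 + T}}{-121 + T}$)
$\frac{1}{E{\left(56 - 48 \right)} + W} = \frac{1}{\frac{\left(56 - 48\right) \left(127 + \left(56 - 48\right)\right)}{-15125 + \left(56 - 48\right)^{2} + 4 \left(56 - 48\right)} + 82670} = \frac{1}{\frac{8 \left(127 + 8\right)}{-15125 + 8^{2} + 4 \cdot 8} + 82670} = \frac{1}{8 \frac{1}{-15125 + 64 + 32} \cdot 135 + 82670} = \frac{1}{8 \frac{1}{-15029} \cdot 135 + 82670} = \frac{1}{8 \left(- \frac{1}{15029}\right) 135 + 82670} = \frac{1}{- \frac{1080}{15029} + 82670} = \frac{1}{\frac{1242446350}{15029}} = \frac{15029}{1242446350}$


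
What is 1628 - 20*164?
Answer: -1652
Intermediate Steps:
1628 - 20*164 = 1628 - 1*3280 = 1628 - 3280 = -1652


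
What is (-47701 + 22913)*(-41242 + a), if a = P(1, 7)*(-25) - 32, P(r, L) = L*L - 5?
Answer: 1050366712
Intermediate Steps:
P(r, L) = -5 + L² (P(r, L) = L² - 5 = -5 + L²)
a = -1132 (a = (-5 + 7²)*(-25) - 32 = (-5 + 49)*(-25) - 32 = 44*(-25) - 32 = -1100 - 32 = -1132)
(-47701 + 22913)*(-41242 + a) = (-47701 + 22913)*(-41242 - 1132) = -24788*(-42374) = 1050366712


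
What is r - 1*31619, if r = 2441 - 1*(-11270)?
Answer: -17908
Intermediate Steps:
r = 13711 (r = 2441 + 11270 = 13711)
r - 1*31619 = 13711 - 1*31619 = 13711 - 31619 = -17908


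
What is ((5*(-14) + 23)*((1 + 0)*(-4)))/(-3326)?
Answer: -94/1663 ≈ -0.056524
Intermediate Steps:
((5*(-14) + 23)*((1 + 0)*(-4)))/(-3326) = ((-70 + 23)*(1*(-4)))*(-1/3326) = -47*(-4)*(-1/3326) = 188*(-1/3326) = -94/1663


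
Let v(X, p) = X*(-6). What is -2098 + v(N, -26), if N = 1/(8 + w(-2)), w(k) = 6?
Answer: -14689/7 ≈ -2098.4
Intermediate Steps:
N = 1/14 (N = 1/(8 + 6) = 1/14 ≈ 0.071429)
v(X, p) = -6*X
-2098 + v(N, -26) = -2098 - 6*1/14 = -2098 - 3/7 = -14689/7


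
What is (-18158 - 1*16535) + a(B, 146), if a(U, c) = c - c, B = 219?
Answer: -34693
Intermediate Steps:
a(U, c) = 0
(-18158 - 1*16535) + a(B, 146) = (-18158 - 1*16535) + 0 = (-18158 - 16535) + 0 = -34693 + 0 = -34693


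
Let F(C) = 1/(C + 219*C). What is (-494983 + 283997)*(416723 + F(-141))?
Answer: -1363681369692287/15510 ≈ -8.7923e+10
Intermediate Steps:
F(C) = 1/(220*C)
(-494983 + 283997)*(416723 + F(-141)) = (-494983 + 283997)*(416723 + (1/220)/(-141)) = -210986*(416723 + (1/220)*(-1/141)) = -210986*(416723 - 1/31020) = -210986*12926747459/31020 = -1363681369692287/15510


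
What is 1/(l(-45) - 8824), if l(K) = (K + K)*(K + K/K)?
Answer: -1/4864 ≈ -0.00020559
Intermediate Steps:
l(K) = 2*K*(1 + K) (l(K) = (2*K)*(K + 1) = (2*K)*(1 + K) = 2*K*(1 + K))
1/(l(-45) - 8824) = 1/(2*(-45)*(1 - 45) - 8824) = 1/(2*(-45)*(-44) - 8824) = 1/(3960 - 8824) = 1/(-4864) = -1/4864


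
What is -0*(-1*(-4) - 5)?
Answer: 0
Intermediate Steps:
-0*(-1*(-4) - 5) = -0*(4 - 5) = -0*(-1) = -444*0 = 0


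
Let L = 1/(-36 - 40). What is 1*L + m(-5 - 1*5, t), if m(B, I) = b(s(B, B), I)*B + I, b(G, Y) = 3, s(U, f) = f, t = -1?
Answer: -2357/76 ≈ -31.013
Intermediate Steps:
m(B, I) = I + 3*B (m(B, I) = 3*B + I = I + 3*B)
L = -1/76 (L = 1/(-76) = -1/76 ≈ -0.013158)
1*L + m(-5 - 1*5, t) = 1*(-1/76) + (-1 + 3*(-5 - 1*5)) = -1/76 + (-1 + 3*(-5 - 5)) = -1/76 + (-1 + 3*(-10)) = -1/76 + (-1 - 30) = -1/76 - 31 = -2357/76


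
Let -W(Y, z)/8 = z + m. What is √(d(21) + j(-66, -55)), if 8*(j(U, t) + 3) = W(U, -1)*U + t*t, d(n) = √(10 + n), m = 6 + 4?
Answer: √(15506 + 16*√31)/4 ≈ 31.220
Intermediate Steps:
m = 10
W(Y, z) = -80 - 8*z (W(Y, z) = -8*(z + 10) = -8*(10 + z) = -80 - 8*z)
j(U, t) = -3 - 9*U + t²/8 (j(U, t) = -3 + ((-80 - 8*(-1))*U + t*t)/8 = -3 + ((-80 + 8)*U + t²)/8 = -3 + (-72*U + t²)/8 = -3 + (t² - 72*U)/8 = -3 + (-9*U + t²/8) = -3 - 9*U + t²/8)
√(d(21) + j(-66, -55)) = √(√(10 + 21) + (-3 - 9*(-66) + (⅛)*(-55)²)) = √(√31 + (-3 + 594 + (⅛)*3025)) = √(√31 + (-3 + 594 + 3025/8)) = √(√31 + 7753/8) = √(7753/8 + √31)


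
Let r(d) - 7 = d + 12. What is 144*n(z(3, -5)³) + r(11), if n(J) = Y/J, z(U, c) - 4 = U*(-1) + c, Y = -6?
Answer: 87/2 ≈ 43.500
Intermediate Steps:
z(U, c) = 4 + c - U (z(U, c) = 4 + (U*(-1) + c) = 4 + (-U + c) = 4 + (c - U) = 4 + c - U)
n(J) = -6/J
r(d) = 19 + d (r(d) = 7 + (d + 12) = 7 + (12 + d) = 19 + d)
144*n(z(3, -5)³) + r(11) = 144*(-6/(4 - 5 - 1*3)³) + (19 + 11) = 144*(-6/(4 - 5 - 3)³) + 30 = 144*(-6/((-4)³)) + 30 = 144*(-6/(-64)) + 30 = 144*(-6*(-1/64)) + 30 = 144*(3/32) + 30 = 27/2 + 30 = 87/2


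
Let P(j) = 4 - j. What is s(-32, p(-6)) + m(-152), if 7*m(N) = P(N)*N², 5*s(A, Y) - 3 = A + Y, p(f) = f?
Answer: 3604175/7 ≈ 5.1488e+5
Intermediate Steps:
s(A, Y) = ⅗ + A/5 + Y/5 (s(A, Y) = ⅗ + (A + Y)/5 = ⅗ + (A/5 + Y/5) = ⅗ + A/5 + Y/5)
m(N) = N²*(4 - N)/7 (m(N) = ((4 - N)*N²)/7 = (N²*(4 - N))/7 = N²*(4 - N)/7)
s(-32, p(-6)) + m(-152) = (⅗ + (⅕)*(-32) + (⅕)*(-6)) + (⅐)*(-152)²*(4 - 1*(-152)) = (⅗ - 32/5 - 6/5) + (⅐)*23104*(4 + 152) = -7 + (⅐)*23104*156 = -7 + 3604224/7 = 3604175/7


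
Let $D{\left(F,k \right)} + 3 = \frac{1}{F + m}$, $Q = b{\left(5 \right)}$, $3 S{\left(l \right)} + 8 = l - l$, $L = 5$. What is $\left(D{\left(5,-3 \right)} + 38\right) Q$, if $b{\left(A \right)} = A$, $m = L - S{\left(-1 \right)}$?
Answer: $\frac{6665}{38} \approx 175.39$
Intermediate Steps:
$S{\left(l \right)} = - \frac{8}{3}$ ($S{\left(l \right)} = - \frac{8}{3} + \frac{l - l}{3} = - \frac{8}{3} + \frac{1}{3} \cdot 0 = - \frac{8}{3} + 0 = - \frac{8}{3}$)
$m = \frac{23}{3}$ ($m = 5 - - \frac{8}{3} = 5 + \frac{8}{3} = \frac{23}{3} \approx 7.6667$)
$Q = 5$
$D{\left(F,k \right)} = -3 + \frac{1}{\frac{23}{3} + F}$ ($D{\left(F,k \right)} = -3 + \frac{1}{F + \frac{23}{3}} = -3 + \frac{1}{\frac{23}{3} + F}$)
$\left(D{\left(5,-3 \right)} + 38\right) Q = \left(\frac{3 \left(-22 - 15\right)}{23 + 3 \cdot 5} + 38\right) 5 = \left(\frac{3 \left(-22 - 15\right)}{23 + 15} + 38\right) 5 = \left(3 \cdot \frac{1}{38} \left(-37\right) + 38\right) 5 = \left(- \frac{111}{38} + 38\right) 5 = \frac{1333}{38} \cdot 5 = \frac{6665}{38}$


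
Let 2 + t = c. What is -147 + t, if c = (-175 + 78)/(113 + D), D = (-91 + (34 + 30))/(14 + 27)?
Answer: -690271/4606 ≈ -149.86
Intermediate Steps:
D = -27/41 (D = (-91 + 64)/41 = -27*1/41 = -27/41 ≈ -0.65854)
c = -3977/4606 (c = (-175 + 78)/(113 - 27/41) = -97/4606/41 = -97*41/4606 = -3977/4606 ≈ -0.86344)
t = -13189/4606 (t = -2 - 3977/4606 = -13189/4606 ≈ -2.8634)
-147 + t = -147 - 13189/4606 = -690271/4606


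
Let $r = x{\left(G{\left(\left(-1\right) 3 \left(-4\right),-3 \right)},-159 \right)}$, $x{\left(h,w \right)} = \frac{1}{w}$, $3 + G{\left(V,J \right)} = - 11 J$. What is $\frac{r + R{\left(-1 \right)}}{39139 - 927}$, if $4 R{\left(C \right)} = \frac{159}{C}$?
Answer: $- \frac{25285}{24302832} \approx -0.0010404$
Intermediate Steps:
$G{\left(V,J \right)} = -3 - 11 J$
$R{\left(C \right)} = \frac{159}{4 C}$ ($R{\left(C \right)} = \frac{159 \frac{1}{C}}{4} = \frac{159}{4 C}$)
$r = - \frac{1}{159}$ ($r = \frac{1}{-159} = - \frac{1}{159} \approx -0.0062893$)
$\frac{r + R{\left(-1 \right)}}{39139 - 927} = \frac{- \frac{1}{159} + \frac{159}{4 \left(-1\right)}}{39139 - 927} = \frac{- \frac{1}{159} + \frac{159}{4} \left(-1\right)}{38212} = \left(- \frac{1}{159} - \frac{159}{4}\right) \frac{1}{38212} = \left(- \frac{25285}{636}\right) \frac{1}{38212} = - \frac{25285}{24302832}$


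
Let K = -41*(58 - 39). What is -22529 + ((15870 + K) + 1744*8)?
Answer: 6514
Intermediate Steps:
K = -779 (K = -41*19 = -779)
-22529 + ((15870 + K) + 1744*8) = -22529 + ((15870 - 779) + 1744*8) = -22529 + (15091 + 13952) = -22529 + 29043 = 6514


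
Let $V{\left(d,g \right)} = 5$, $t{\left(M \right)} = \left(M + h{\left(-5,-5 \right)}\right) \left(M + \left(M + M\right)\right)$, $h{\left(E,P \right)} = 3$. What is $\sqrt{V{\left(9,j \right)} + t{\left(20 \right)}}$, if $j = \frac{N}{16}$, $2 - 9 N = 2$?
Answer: $\sqrt{1385} \approx 37.216$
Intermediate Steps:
$N = 0$ ($N = \frac{2}{9} - \frac{2}{9} = 0$)
$j = 0$ ($j = \frac{0}{16} = 0 \cdot \frac{1}{16} = 0$)
$t{\left(M \right)} = 3 M \left(3 + M\right)$ ($t{\left(M \right)} = \left(M + 3\right) \left(M + \left(M + M\right)\right) = \left(3 + M\right) \left(M + 2 M\right) = \left(3 + M\right) 3 M = 3 M \left(3 + M\right)$)
$\sqrt{V{\left(9,j \right)} + t{\left(20 \right)}} = \sqrt{5 + 3 \cdot 20 \left(3 + 20\right)} = \sqrt{5 + 3 \cdot 20 \cdot 23} = \sqrt{5 + 1380} = \sqrt{1385}$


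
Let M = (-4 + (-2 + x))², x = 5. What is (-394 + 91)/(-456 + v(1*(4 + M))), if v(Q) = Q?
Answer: 303/451 ≈ 0.67184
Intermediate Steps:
M = 1 (M = (-4 + (-2 + 5))² = (-4 + 3)² = (-1)² = 1)
(-394 + 91)/(-456 + v(1*(4 + M))) = (-394 + 91)/(-456 + 1*(4 + 1)) = -303/(-456 + 1*5) = -303/(-456 + 5) = -303/(-451) = -303*(-1/451) = 303/451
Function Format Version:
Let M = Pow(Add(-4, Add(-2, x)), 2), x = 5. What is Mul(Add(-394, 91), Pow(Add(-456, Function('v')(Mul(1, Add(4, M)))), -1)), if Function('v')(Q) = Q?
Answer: Rational(303, 451) ≈ 0.67184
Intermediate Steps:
M = 1 (M = Pow(Add(-4, Add(-2, 5)), 2) = Pow(Add(-4, 3), 2) = Pow(-1, 2) = 1)
Mul(Add(-394, 91), Pow(Add(-456, Function('v')(Mul(1, Add(4, M)))), -1)) = Mul(Add(-394, 91), Pow(Add(-456, Mul(1, Add(4, 1))), -1)) = Mul(-303, Pow(Add(-456, Mul(1, 5)), -1)) = Mul(-303, Pow(Add(-456, 5), -1)) = Mul(-303, Pow(-451, -1)) = Mul(-303, Rational(-1, 451)) = Rational(303, 451)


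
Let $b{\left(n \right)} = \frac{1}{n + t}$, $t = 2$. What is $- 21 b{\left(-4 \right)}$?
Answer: $\frac{21}{2} \approx 10.5$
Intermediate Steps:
$b{\left(n \right)} = \frac{1}{2 + n}$ ($b{\left(n \right)} = \frac{1}{n + 2} = \frac{1}{2 + n}$)
$- 21 b{\left(-4 \right)} = - \frac{21}{2 - 4} = - \frac{21}{-2} = \left(-21\right) \left(- \frac{1}{2}\right) = \frac{21}{2}$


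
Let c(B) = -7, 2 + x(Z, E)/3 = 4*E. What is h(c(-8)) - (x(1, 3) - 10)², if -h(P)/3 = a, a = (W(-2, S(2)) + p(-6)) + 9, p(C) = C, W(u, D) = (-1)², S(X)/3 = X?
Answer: -412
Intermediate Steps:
S(X) = 3*X
W(u, D) = 1
x(Z, E) = -6 + 12*E (x(Z, E) = -6 + 3*(4*E) = -6 + 12*E)
a = 4 (a = (1 - 6) + 9 = -5 + 9 = 4)
h(P) = -12 (h(P) = -3*4 = -12)
h(c(-8)) - (x(1, 3) - 10)² = -12 - ((-6 + 12*3) - 10)² = -12 - ((-6 + 36) - 10)² = -12 - (30 - 10)² = -12 - 1*20² = -12 - 1*400 = -12 - 400 = -412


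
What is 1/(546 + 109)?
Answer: 1/655 ≈ 0.0015267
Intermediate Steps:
1/(546 + 109) = 1/655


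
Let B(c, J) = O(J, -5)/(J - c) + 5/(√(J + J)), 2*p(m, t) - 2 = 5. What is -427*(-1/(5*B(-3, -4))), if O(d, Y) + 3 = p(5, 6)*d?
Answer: 1708*I/(5*(5*√2 + 68*I)) ≈ 4.9698 + 0.51679*I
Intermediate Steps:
p(m, t) = 7/2 (p(m, t) = 1 + (½)*5 = 1 + 5/2 = 7/2)
O(d, Y) = -3 + 7*d/2
B(c, J) = (-3 + 7*J/2)/(J - c) + 5*√2/(2*√J) (B(c, J) = (-3 + 7*J/2)/(J - c) + 5/(√(J + J)) = (-3 + 7*J/2)/(J - c) + 5/(√(2*J)) = (-3 + 7*J/2)/(J - c) + 5/((√2*√J)) = (-3 + 7*J/2)/(J - c) + 5*(√2/(2*√J)) = (-3 + 7*J/2)/(J - c) + 5*√2/(2*√J))
-427*(-1/(5*B(-3, -4))) = -427*(-4*I*(-4 - 1*(-3))/(5*(√(-4)*(-6 + 7*(-4)) - 5*(-3)*√2 + 5*(-4)*√2))) = -427*(-4*I*(-4 + 3)/(5*((2*I)*(-6 - 28) + 15*√2 - 20*√2))) = -427*4*I/(5*((2*I)*(-34) + 15*√2 - 20*√2)) = -427*4*I/(5*(-68*I + 15*√2 - 20*√2)) = -427*4*I/(5*(-68*I - 5*√2)) = -1708*I/(5*(-68*I - 5*√2))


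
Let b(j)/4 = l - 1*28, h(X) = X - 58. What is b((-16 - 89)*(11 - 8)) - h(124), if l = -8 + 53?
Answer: 2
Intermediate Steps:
l = 45
h(X) = -58 + X
b(j) = 68 (b(j) = 4*(45 - 1*28) = 4*(45 - 28) = 4*17 = 68)
b((-16 - 89)*(11 - 8)) - h(124) = 68 - (-58 + 124) = 68 - 1*66 = 68 - 66 = 2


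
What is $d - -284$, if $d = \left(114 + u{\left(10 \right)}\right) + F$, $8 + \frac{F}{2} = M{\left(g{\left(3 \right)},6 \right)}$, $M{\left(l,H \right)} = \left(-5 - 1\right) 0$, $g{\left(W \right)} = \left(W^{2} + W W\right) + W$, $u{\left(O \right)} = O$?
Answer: $392$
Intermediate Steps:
$g{\left(W \right)} = W + 2 W^{2}$ ($g{\left(W \right)} = \left(W^{2} + W^{2}\right) + W = 2 W^{2} + W = W + 2 W^{2}$)
$M{\left(l,H \right)} = 0$ ($M{\left(l,H \right)} = \left(-6\right) 0 = 0$)
$F = -16$ ($F = -16 + 2 \cdot 0 = -16 + 0 = -16$)
$d = 108$ ($d = \left(114 + 10\right) - 16 = 124 - 16 = 108$)
$d - -284 = 108 - -284 = 108 + 284 = 392$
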